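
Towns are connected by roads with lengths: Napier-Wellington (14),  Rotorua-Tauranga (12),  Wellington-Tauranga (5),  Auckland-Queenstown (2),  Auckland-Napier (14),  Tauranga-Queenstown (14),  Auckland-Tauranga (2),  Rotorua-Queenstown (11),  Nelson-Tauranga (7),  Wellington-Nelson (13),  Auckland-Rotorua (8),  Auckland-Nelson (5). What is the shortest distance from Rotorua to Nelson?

13

Some routes from Rotorua to Nelson:
Rotorua -> Auckland -> Nelson: 8 + 5 = 13
Rotorua -> Auckland -> Tauranga -> Nelson: 8 + 2 + 7 = 17
Rotorua -> Tauranga -> Nelson: 12 + 7 = 19
Rotorua -> Queenstown -> Auckland -> Nelson: 11 + 2 + 5 = 18
Best route has total 13.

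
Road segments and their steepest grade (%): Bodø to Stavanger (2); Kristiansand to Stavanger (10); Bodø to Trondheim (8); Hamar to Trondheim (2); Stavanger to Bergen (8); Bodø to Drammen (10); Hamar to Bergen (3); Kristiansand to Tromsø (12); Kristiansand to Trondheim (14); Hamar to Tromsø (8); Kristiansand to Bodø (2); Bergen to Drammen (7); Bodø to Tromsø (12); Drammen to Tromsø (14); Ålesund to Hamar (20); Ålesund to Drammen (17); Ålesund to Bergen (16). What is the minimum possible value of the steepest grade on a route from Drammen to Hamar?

Comparing a few candidate routes:
Drammen → Bergen → Stavanger → Bodø → Trondheim → Hamar: max(7, 8, 2, 8, 2) = 8
Drammen → Bergen → Stavanger → Kristiansand → Bodø → Trondheim → Hamar: max(7, 8, 10, 2, 8, 2) = 10
Drammen → Bergen → Hamar: max(7, 3) = 7
Smallest bottleneck: 7%.

7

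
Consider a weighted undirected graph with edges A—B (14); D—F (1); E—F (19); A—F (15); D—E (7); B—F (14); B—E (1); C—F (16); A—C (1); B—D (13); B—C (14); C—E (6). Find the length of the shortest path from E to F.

8

Checking several routes:
E-B-F: 1 + 14 = 15
E-B-D-F: 1 + 13 + 1 = 15
E-D-F: 7 + 1 = 8
Shortest: 8.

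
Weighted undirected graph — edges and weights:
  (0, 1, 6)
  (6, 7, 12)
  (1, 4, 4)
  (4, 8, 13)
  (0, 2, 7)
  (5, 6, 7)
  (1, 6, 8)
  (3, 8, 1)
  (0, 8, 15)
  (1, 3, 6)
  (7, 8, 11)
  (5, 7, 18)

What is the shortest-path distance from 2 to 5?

28

Comparing a few candidate routes:
2 → 0 → 1 → 3 → 8 → 7 → 6 → 5: 7 + 6 + 6 + 1 + 11 + 12 + 7 = 50
2 → 0 → 8 → 3 → 1 → 6 → 5: 7 + 15 + 1 + 6 + 8 + 7 = 44
2 → 0 → 1 → 3 → 8 → 7 → 5: 7 + 6 + 6 + 1 + 11 + 18 = 49
2 → 0 → 1 → 6 → 5: 7 + 6 + 8 + 7 = 28
2 → 0 → 8 → 7 → 5: 7 + 15 + 11 + 18 = 51
Best route has total 28.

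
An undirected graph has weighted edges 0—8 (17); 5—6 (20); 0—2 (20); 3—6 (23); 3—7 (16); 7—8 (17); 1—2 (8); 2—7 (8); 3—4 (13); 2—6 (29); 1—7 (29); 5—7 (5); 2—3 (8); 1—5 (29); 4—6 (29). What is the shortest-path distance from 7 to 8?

Comparing a few candidate routes:
7→5→1→2→0→8: 5 + 29 + 8 + 20 + 17 = 79
7→2→0→8: 8 + 20 + 17 = 45
7→1→2→0→8: 29 + 8 + 20 + 17 = 74
7→3→2→0→8: 16 + 8 + 20 + 17 = 61
7→8: 17
Best route has total 17.

17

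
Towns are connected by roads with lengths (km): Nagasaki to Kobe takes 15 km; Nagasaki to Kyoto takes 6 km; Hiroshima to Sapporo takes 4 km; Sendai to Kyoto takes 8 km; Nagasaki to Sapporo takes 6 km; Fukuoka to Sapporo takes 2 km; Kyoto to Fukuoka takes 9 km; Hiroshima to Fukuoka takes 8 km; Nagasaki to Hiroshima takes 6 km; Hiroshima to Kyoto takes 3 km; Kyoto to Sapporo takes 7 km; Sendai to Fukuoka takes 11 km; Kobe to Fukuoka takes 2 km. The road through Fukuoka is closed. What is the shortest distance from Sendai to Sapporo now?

Paths from Sendai to Sapporo avoiding Fukuoka:
Sendai-Kyoto-Sapporo: 8 + 7 = 15
Sendai-Kyoto-Hiroshima-Sapporo: 8 + 3 + 4 = 15
Sendai-Kyoto-Hiroshima-Nagasaki-Sapporo: 8 + 3 + 6 + 6 = 23
Sendai-Kyoto-Nagasaki-Hiroshima-Sapporo: 8 + 6 + 6 + 4 = 24
Sendai-Kyoto-Nagasaki-Sapporo: 8 + 6 + 6 = 20
Best route has total 15 km.

15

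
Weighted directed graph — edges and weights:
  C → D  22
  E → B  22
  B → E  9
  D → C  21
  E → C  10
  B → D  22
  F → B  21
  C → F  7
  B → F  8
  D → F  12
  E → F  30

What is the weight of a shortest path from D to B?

Routes from D to B:
D-F-B: 12 + 21 = 33
D-C-F-B: 21 + 7 + 21 = 49
Best route has total 33.

33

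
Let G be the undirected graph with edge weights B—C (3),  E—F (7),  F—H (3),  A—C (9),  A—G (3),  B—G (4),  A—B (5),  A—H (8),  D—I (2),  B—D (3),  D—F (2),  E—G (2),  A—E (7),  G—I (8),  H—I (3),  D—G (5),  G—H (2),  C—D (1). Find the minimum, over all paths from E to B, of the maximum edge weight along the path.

3

Checking several routes:
E -> G -> H -> I -> D -> C -> B: max(2, 2, 3, 2, 1, 3) = 3
E -> G -> H -> I -> D -> B: max(2, 2, 3, 2, 3) = 3
E -> G -> H -> F -> D -> C -> B: max(2, 2, 3, 2, 1, 3) = 3
The minimum achievable maximum is 3.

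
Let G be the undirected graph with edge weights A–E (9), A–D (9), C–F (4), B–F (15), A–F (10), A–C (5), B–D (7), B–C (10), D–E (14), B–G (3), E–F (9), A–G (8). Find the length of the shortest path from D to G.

10

Comparing a few candidate routes:
D→A→C→B→G: 9 + 5 + 10 + 3 = 27
D→E→A→G: 14 + 9 + 8 = 31
D→A→C→F→B→G: 9 + 5 + 4 + 15 + 3 = 36
D→A→G: 9 + 8 = 17
D→B→G: 7 + 3 = 10
D→B→C→A→G: 7 + 10 + 5 + 8 = 30
The minimum is 10.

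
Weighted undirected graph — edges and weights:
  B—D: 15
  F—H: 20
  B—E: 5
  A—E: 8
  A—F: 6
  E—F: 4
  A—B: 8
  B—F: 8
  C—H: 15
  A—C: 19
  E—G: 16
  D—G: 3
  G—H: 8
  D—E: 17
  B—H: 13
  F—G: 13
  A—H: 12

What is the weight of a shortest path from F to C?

Checking several routes:
F-E-A-C: 4 + 8 + 19 = 31
F-A-C: 6 + 19 = 25
F-A-H-C: 6 + 12 + 15 = 33
Shortest: 25.

25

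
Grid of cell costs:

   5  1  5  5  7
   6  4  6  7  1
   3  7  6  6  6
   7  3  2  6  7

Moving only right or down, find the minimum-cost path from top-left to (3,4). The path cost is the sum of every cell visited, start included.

Path (0,0) (0,1) (1,1) (2,1) (3,1) (3,2) (3,3) (3,4): 5 + 1 + 4 + 7 + 3 + 2 + 6 + 7 = 35.
(Top row then right column would cost 37.)

35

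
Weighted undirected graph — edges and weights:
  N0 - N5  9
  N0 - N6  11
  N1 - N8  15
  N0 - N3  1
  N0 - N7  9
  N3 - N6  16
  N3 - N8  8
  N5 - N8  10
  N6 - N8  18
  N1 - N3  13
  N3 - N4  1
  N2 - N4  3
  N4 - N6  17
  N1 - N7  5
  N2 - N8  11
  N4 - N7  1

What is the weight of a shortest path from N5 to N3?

10

A few of the N5→N3 routes:
N5 - N8 - N3: 10 + 8 = 18
N5 - N0 - N7 - N4 - N3: 9 + 9 + 1 + 1 = 20
N5 - N8 - N2 - N4 - N3: 10 + 11 + 3 + 1 = 25
N5 - N8 - N1 - N7 - N4 - N3: 10 + 15 + 5 + 1 + 1 = 32
N5 - N0 - N3: 9 + 1 = 10
Best route has total 10.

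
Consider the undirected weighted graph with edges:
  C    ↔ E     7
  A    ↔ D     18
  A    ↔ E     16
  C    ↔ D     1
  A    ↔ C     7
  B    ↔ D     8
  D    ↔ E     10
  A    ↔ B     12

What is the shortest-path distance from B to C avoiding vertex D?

19

Routes from B to C avoiding D:
B - A - E - C: 12 + 16 + 7 = 35
B - A - C: 12 + 7 = 19
The minimum is 19.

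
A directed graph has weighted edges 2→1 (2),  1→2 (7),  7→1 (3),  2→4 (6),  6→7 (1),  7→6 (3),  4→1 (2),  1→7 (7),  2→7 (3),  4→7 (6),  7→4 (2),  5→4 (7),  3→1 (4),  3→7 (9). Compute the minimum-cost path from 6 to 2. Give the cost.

Candidate routes:
6 - 7 - 1 - 2: 1 + 3 + 7 = 11
6 - 7 - 4 - 1 - 2: 1 + 2 + 2 + 7 = 12
The minimum is 11.

11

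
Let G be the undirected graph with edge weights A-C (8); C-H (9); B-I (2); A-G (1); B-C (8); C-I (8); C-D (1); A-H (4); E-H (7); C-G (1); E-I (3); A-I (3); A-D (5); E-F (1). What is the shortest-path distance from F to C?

Checking several routes:
F-E-H-A-G-C: 1 + 7 + 4 + 1 + 1 = 14
F-E-I-A-G-C: 1 + 3 + 3 + 1 + 1 = 9
F-E-I-A-D-C: 1 + 3 + 3 + 5 + 1 = 13
F-E-I-C: 1 + 3 + 8 = 12
Best route has total 9.

9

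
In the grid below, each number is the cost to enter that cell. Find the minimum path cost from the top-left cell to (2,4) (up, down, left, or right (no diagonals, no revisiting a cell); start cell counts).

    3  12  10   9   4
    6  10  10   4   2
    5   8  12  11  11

46

One optimal route is (0,0) → (1,0) → (1,1) → (1,2) → (1,3) → (1,4) → (2,4).
Its cost is 3 + 6 + 10 + 10 + 4 + 2 + 11 = 46.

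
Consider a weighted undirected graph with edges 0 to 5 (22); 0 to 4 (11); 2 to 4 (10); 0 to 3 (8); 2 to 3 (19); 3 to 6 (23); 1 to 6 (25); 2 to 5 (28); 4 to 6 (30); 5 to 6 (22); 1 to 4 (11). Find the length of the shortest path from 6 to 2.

Comparing a few candidate routes:
6-4-2: 30 + 10 = 40
6-3-2: 23 + 19 = 42
6-1-4-2: 25 + 11 + 10 = 46
The minimum is 40.

40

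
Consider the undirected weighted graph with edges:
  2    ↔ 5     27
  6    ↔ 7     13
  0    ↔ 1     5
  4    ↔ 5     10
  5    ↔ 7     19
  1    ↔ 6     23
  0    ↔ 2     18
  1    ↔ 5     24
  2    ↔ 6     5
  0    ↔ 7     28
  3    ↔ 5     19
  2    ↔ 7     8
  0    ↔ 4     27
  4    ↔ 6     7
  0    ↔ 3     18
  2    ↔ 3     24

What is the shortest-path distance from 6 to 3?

29

Comparing a few candidate routes:
6 → 2 → 0 → 3: 5 + 18 + 18 = 41
6 → 4 → 5 → 3: 7 + 10 + 19 = 36
6 → 2 → 3: 5 + 24 = 29
6 → 7 → 2 → 3: 13 + 8 + 24 = 45
The minimum is 29.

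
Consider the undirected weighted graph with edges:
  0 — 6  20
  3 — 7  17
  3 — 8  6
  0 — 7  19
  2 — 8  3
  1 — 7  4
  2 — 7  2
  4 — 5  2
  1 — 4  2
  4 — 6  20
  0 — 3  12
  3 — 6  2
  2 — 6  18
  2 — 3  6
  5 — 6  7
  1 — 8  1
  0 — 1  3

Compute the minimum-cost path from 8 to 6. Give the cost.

8

Some routes from 8 to 6:
8-1-4-5-6: 1 + 2 + 2 + 7 = 12
8-2-3-6: 3 + 6 + 2 = 11
8-3-6: 6 + 2 = 8
Shortest: 8.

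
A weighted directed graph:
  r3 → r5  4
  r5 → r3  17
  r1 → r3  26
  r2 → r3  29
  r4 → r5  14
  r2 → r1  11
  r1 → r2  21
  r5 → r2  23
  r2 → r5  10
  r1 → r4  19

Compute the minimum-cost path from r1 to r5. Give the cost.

30

Routes from r1 to r5:
r1 -> r4 -> r5: 19 + 14 = 33
r1 -> r2 -> r5: 21 + 10 = 31
r1 -> r2 -> r3 -> r5: 21 + 29 + 4 = 54
r1 -> r3 -> r5: 26 + 4 = 30
Best route has total 30.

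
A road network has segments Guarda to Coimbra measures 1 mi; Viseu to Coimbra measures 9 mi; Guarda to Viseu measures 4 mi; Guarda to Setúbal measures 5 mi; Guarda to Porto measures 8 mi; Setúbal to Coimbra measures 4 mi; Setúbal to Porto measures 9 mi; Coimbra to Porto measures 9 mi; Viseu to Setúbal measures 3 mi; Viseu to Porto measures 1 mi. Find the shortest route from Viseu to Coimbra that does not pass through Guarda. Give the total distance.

7

Routes from Viseu to Coimbra avoiding Guarda:
Viseu → Porto → Setúbal → Coimbra: 1 + 9 + 4 = 14
Viseu → Porto → Coimbra: 1 + 9 = 10
Viseu → Setúbal → Porto → Coimbra: 3 + 9 + 9 = 21
Viseu → Coimbra: 9
Viseu → Setúbal → Coimbra: 3 + 4 = 7
Best route has total 7 mi.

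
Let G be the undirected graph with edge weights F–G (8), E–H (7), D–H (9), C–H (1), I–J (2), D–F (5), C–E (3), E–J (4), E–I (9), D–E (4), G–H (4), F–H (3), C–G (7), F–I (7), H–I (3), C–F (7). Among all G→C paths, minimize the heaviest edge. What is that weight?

4

A few of the G→C routes:
G - H - F - D - E - C: max(4, 3, 5, 4, 3) = 5
G - H - C: max(4, 1) = 4
G - H - F - C: max(4, 3, 7) = 7
G - H - I - J - E - C: max(4, 3, 2, 4, 3) = 4
G - H - F - I - J - E - C: max(4, 3, 7, 2, 4, 3) = 7
The minimum achievable maximum is 4.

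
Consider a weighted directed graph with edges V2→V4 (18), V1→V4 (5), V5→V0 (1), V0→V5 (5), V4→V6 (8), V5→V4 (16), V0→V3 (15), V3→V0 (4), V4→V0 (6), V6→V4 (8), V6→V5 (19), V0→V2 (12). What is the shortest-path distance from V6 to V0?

14

Paths from V6 to V0:
V6 -> V4 -> V0: 8 + 6 = 14
V6 -> V5 -> V4 -> V0: 19 + 16 + 6 = 41
V6 -> V5 -> V0: 19 + 1 = 20
The minimum is 14.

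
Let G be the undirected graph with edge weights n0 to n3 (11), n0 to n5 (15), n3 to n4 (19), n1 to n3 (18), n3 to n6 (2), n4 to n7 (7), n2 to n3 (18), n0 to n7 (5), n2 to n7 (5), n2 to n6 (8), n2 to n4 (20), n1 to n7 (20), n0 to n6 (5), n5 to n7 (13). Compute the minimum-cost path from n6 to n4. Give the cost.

Checking several routes:
n6→n2→n7→n4: 8 + 5 + 7 = 20
n6→n3→n4: 2 + 19 = 21
n6→n0→n7→n4: 5 + 5 + 7 = 17
n6→n3→n2→n7→n4: 2 + 18 + 5 + 7 = 32
n6→n2→n4: 8 + 20 = 28
n6→n3→n0→n7→n4: 2 + 11 + 5 + 7 = 25
The minimum is 17.

17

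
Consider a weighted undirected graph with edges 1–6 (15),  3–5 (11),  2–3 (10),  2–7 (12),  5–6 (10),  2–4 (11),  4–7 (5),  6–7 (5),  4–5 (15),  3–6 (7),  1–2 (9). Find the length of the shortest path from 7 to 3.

A few of the 7→3 routes:
7 -> 2 -> 3: 12 + 10 = 22
7 -> 4 -> 2 -> 3: 5 + 11 + 10 = 26
7 -> 6 -> 3: 5 + 7 = 12
Shortest: 12.

12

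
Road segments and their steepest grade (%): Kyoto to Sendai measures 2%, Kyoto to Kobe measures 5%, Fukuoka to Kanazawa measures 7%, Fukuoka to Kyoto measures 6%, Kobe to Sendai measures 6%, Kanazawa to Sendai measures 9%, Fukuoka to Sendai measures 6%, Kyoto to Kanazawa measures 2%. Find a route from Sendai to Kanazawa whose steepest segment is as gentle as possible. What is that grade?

Checking several routes:
Sendai→Kyoto→Kanazawa: max(2, 2) = 2
Sendai→Kobe→Kyoto→Kanazawa: max(6, 5, 2) = 6
Sendai→Fukuoka→Kanazawa: max(6, 7) = 7
Sendai→Fukuoka→Kyoto→Kanazawa: max(6, 6, 2) = 6
Sendai→Kyoto→Fukuoka→Kanazawa: max(2, 6, 7) = 7
Sendai→Kobe→Kyoto→Fukuoka→Kanazawa: max(6, 5, 6, 7) = 7
Best route has worst link 2%.

2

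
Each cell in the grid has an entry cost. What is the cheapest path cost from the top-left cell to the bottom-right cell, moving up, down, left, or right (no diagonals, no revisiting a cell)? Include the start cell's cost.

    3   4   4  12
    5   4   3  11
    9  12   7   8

29

Cheapest: r0c0→r0c1→r0c2→r1c2→r2c2→r2c3
  3 + 4 + 4 + 3 + 7 + 8 = 29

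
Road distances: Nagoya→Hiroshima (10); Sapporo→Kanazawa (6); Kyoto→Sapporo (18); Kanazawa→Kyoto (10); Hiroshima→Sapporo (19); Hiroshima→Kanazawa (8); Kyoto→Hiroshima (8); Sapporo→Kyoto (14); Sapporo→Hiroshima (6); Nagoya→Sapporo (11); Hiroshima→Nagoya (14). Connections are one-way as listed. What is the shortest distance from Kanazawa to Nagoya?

32

Paths from Kanazawa to Nagoya:
Kanazawa -> Kyoto -> Hiroshima -> Nagoya: 10 + 8 + 14 = 32
Kanazawa -> Kyoto -> Sapporo -> Hiroshima -> Nagoya: 10 + 18 + 6 + 14 = 48
The minimum is 32.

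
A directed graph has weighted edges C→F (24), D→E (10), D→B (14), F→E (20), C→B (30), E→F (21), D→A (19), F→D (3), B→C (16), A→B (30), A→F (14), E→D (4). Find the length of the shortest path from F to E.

13

Candidate routes:
F -> E: 20
F -> D -> E: 3 + 10 = 13
The minimum is 13.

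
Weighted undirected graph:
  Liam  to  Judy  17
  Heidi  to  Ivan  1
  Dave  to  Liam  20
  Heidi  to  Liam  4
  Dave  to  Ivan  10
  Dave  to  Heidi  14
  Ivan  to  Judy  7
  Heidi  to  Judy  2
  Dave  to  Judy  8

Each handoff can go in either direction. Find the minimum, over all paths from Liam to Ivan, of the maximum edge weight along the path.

4

Checking several routes:
Liam-Heidi-Dave-Ivan: max(4, 14, 10) = 14
Liam-Heidi-Judy-Dave-Ivan: max(4, 2, 8, 10) = 10
Liam-Heidi-Judy-Ivan: max(4, 2, 7) = 7
Liam-Heidi-Ivan: max(4, 1) = 4
Liam-Heidi-Dave-Judy-Ivan: max(4, 14, 8, 7) = 14
Smallest bottleneck: 4.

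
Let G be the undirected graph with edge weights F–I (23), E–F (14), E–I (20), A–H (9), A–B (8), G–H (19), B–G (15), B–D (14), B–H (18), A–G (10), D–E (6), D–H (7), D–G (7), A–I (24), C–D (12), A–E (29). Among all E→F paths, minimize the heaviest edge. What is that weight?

14

A few of the E→F routes:
E -> D -> G -> B -> H -> A -> I -> F: max(6, 7, 15, 18, 9, 24, 23) = 24
E -> I -> F: max(20, 23) = 23
E -> D -> G -> H -> A -> I -> F: max(6, 7, 19, 9, 24, 23) = 24
E -> D -> G -> H -> B -> A -> I -> F: max(6, 7, 19, 18, 8, 24, 23) = 24
E -> F: max(14) = 14
E -> D -> G -> B -> A -> I -> F: max(6, 7, 15, 8, 24, 23) = 24
Smallest bottleneck: 14.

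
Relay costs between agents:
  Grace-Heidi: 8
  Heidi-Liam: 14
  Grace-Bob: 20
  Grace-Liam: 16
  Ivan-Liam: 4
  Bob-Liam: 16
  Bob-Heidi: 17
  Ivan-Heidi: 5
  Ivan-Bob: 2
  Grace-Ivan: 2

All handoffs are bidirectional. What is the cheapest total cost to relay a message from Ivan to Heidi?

5

A few of the Ivan→Heidi routes:
Ivan-Bob-Grace-Heidi: 2 + 20 + 8 = 30
Ivan-Liam-Grace-Heidi: 4 + 16 + 8 = 28
Ivan-Heidi: 5
Ivan-Bob-Heidi: 2 + 17 = 19
Ivan-Liam-Heidi: 4 + 14 = 18
Ivan-Grace-Heidi: 2 + 8 = 10
The minimum is 5.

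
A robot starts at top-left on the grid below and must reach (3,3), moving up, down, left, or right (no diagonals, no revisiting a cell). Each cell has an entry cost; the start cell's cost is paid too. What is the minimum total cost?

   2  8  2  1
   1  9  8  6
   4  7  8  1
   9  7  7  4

Take [0,0] → [0,1] → [0,2] → [0,3] → [1,3] → [2,3] → [3,3] for a total of 2 + 8 + 2 + 1 + 6 + 1 + 4 = 24.

24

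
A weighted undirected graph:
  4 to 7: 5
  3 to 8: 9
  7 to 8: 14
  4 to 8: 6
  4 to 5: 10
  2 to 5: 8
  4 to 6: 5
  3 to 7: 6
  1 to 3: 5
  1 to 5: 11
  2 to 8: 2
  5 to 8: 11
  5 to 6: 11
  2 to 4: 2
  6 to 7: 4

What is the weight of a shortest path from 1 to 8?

Some routes from 1 to 8:
1-3-7-4-2-8: 5 + 6 + 5 + 2 + 2 = 20
1-3-8: 5 + 9 = 14
1-5-2-8: 11 + 8 + 2 = 21
Shortest: 14.

14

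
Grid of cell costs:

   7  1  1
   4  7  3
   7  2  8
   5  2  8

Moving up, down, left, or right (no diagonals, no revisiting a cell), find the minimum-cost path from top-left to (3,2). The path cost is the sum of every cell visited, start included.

One optimal route is r0c0 -> r0c1 -> r1c1 -> r2c1 -> r3c1 -> r3c2.
Its cost is 7 + 1 + 7 + 2 + 2 + 8 = 27.

27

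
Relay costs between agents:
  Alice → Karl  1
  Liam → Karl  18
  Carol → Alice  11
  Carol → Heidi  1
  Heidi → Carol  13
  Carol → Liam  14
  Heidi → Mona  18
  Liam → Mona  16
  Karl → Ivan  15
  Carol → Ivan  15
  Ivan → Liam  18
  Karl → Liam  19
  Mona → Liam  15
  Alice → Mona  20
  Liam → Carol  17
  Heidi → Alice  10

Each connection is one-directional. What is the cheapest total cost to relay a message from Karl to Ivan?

15

Routes from Karl to Ivan:
Karl → Liam → Carol → Ivan: 19 + 17 + 15 = 51
Karl → Ivan: 15
Shortest: 15.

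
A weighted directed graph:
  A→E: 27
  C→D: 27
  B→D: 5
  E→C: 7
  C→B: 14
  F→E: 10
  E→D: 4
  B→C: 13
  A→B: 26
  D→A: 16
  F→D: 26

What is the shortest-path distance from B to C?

Routes from B to C:
B→D→A→E→C: 5 + 16 + 27 + 7 = 55
B→C: 13
Best route has total 13.

13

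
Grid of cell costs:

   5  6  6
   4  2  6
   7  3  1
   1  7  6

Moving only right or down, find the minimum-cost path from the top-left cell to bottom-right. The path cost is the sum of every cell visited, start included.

Best path: r0c0 → r1c0 → r1c1 → r2c1 → r2c2 → r3c2
Cost: 5 + 4 + 2 + 3 + 1 + 6 = 21
(Top row then right column would cost 30.)

21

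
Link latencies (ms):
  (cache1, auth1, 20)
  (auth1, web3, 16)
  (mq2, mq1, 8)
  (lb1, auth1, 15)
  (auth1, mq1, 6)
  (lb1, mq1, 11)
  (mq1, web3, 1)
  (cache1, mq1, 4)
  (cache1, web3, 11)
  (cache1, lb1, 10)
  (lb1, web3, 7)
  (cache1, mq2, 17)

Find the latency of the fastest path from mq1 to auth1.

Checking several routes:
mq1 - cache1 - auth1: 4 + 20 = 24
mq1 - web3 - lb1 - auth1: 1 + 7 + 15 = 23
mq1 - auth1: 6
mq1 - web3 - auth1: 1 + 16 = 17
Shortest: 6 ms.

6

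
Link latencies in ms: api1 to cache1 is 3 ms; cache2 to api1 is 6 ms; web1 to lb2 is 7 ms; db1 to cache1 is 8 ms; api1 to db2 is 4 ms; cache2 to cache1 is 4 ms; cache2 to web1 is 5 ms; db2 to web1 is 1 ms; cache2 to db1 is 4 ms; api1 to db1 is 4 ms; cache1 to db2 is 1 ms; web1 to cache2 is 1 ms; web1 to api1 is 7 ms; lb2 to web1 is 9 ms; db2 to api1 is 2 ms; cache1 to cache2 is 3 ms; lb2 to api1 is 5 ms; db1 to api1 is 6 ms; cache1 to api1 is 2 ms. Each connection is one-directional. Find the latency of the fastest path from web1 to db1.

A few of the web1→db1 routes:
web1-cache2-api1-db1: 1 + 6 + 4 = 11
web1-cache2-db1: 1 + 4 = 5
web1-cache2-cache1-api1-db1: 1 + 4 + 2 + 4 = 11
The minimum is 5 ms.

5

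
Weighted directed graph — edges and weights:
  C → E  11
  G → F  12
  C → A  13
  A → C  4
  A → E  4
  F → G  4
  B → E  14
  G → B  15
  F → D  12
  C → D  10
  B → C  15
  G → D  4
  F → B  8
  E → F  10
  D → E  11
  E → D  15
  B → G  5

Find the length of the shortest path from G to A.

Paths from G to A:
G - B - C - A: 15 + 15 + 13 = 43
G - F - B - C - A: 12 + 8 + 15 + 13 = 48
G - D - E - F - B - C - A: 4 + 11 + 10 + 8 + 15 + 13 = 61
Best route has total 43.

43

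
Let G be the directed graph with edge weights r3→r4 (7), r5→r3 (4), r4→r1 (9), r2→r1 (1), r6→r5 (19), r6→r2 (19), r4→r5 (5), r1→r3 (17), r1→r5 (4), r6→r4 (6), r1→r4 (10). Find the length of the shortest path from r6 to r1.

Routes from r6 to r1:
r6 → r2 → r1: 19 + 1 = 20
r6 → r5 → r3 → r4 → r1: 19 + 4 + 7 + 9 = 39
r6 → r4 → r1: 6 + 9 = 15
Best route has total 15.

15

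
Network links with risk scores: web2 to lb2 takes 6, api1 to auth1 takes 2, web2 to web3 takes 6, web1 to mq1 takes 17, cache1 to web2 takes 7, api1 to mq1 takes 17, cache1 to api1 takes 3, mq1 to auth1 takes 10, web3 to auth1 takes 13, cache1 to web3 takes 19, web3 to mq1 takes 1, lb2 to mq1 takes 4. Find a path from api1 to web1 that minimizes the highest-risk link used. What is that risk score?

Checking several routes:
api1 - cache1 - web2 - web3 - auth1 - mq1 - web1: max(3, 7, 6, 13, 10, 17) = 17
api1 - cache1 - web2 - lb2 - mq1 - web1: max(3, 7, 6, 4, 17) = 17
api1 - mq1 - web1: max(17, 17) = 17
api1 - cache1 - web2 - web3 - mq1 - web1: max(3, 7, 6, 1, 17) = 17
The minimum achievable maximum is 17.

17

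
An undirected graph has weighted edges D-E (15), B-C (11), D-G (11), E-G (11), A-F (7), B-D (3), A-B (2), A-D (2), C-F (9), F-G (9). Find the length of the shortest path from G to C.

18

A few of the G→C routes:
G→F→A→B→C: 9 + 7 + 2 + 11 = 29
G→F→A→D→B→C: 9 + 7 + 2 + 3 + 11 = 32
G→D→B→C: 11 + 3 + 11 = 25
G→F→C: 9 + 9 = 18
G→D→A→F→C: 11 + 2 + 7 + 9 = 29
G→D→A→B→C: 11 + 2 + 2 + 11 = 26
Best route has total 18.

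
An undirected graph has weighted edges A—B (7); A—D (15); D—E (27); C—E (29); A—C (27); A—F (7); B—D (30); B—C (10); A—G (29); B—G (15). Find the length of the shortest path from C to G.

25

A few of the C→G routes:
C→B→A→G: 10 + 7 + 29 = 46
C→B→D→A→G: 10 + 30 + 15 + 29 = 84
C→B→G: 10 + 15 = 25
C→A→G: 27 + 29 = 56
C→A→B→G: 27 + 7 + 15 = 49
Shortest: 25.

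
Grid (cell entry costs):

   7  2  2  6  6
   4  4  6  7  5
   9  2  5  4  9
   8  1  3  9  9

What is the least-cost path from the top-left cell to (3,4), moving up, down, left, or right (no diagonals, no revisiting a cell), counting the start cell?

37

Path r0c0→r0c1→r1c1→r2c1→r3c1→r3c2→r3c3→r3c4: 7 + 2 + 4 + 2 + 1 + 3 + 9 + 9 = 37.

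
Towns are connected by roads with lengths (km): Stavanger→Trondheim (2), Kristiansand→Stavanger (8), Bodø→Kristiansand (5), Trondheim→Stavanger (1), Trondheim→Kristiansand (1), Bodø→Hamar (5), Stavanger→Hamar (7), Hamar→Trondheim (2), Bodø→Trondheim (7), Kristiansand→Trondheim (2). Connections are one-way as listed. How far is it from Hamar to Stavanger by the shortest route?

3

Paths from Hamar to Stavanger:
Hamar → Trondheim → Kristiansand → Stavanger: 2 + 1 + 8 = 11
Hamar → Trondheim → Stavanger: 2 + 1 = 3
Shortest: 3 km.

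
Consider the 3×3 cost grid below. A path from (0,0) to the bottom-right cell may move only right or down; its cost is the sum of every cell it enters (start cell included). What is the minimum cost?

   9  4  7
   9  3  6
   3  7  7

Best path: [0,0] -> [0,1] -> [1,1] -> [1,2] -> [2,2]
Cost: 9 + 4 + 3 + 6 + 7 = 29
(Top row then right column would cost 33.)

29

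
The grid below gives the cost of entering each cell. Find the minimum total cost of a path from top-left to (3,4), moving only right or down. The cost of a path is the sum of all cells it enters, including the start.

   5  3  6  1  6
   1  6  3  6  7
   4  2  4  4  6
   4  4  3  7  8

34

Best path: [0,0] -> [1,0] -> [2,0] -> [2,1] -> [2,2] -> [2,3] -> [2,4] -> [3,4]
Cost: 5 + 1 + 4 + 2 + 4 + 4 + 6 + 8 = 34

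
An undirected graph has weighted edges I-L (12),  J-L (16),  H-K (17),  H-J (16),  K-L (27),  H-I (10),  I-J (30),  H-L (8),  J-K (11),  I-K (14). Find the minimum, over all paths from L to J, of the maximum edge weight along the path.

14

A few of the L→J routes:
L → H → K → J: max(8, 17, 11) = 17
L → H → J: max(8, 16) = 16
L → I → K → J: max(12, 14, 11) = 14
L → H → I → K → J: max(8, 10, 14, 11) = 14
L → I → H → J: max(12, 10, 16) = 16
L → J: max(16) = 16
Best route has worst link 14.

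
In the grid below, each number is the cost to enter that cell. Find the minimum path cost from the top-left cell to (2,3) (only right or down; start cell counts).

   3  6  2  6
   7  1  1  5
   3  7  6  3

19

Best path: [0,0] → [0,1] → [1,1] → [1,2] → [1,3] → [2,3]
Cost: 3 + 6 + 1 + 1 + 5 + 3 = 19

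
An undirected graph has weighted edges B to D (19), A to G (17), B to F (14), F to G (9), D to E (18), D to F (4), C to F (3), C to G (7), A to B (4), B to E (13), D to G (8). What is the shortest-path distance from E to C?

Some routes from E to C:
E → D → F → C: 18 + 4 + 3 = 25
E → D → G → C: 18 + 8 + 7 = 33
E → D → G → F → C: 18 + 8 + 9 + 3 = 38
E → B → F → C: 13 + 14 + 3 = 30
E → D → F → G → C: 18 + 4 + 9 + 7 = 38
Best route has total 25.

25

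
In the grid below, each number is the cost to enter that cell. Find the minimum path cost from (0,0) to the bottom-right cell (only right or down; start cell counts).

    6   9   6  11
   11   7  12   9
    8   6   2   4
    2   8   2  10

One optimal route is [0,0] -> [0,1] -> [1,1] -> [2,1] -> [2,2] -> [3,2] -> [3,3].
Its cost is 6 + 9 + 7 + 6 + 2 + 2 + 10 = 42.

42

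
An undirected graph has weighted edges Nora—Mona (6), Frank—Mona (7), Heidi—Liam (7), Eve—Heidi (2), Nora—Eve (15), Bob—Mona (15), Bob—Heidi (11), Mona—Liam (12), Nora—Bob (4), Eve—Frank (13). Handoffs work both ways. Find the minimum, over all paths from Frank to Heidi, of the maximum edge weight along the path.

Some routes from Frank to Heidi:
Frank-Mona-Nora-Bob-Heidi: max(7, 6, 4, 11) = 11
Frank-Eve-Heidi: max(13, 2) = 13
Frank-Mona-Liam-Heidi: max(7, 12, 7) = 12
Frank-Eve-Nora-Mona-Bob-Heidi: max(13, 15, 6, 15, 11) = 15
Frank-Eve-Nora-Mona-Liam-Heidi: max(13, 15, 6, 12, 7) = 15
The minimum achievable maximum is 11.

11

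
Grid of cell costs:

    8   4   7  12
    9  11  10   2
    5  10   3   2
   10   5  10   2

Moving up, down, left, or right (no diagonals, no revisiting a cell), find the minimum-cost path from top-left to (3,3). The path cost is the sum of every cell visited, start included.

35

Best path: [0,0]→[0,1]→[0,2]→[1,2]→[1,3]→[2,3]→[3,3]
Cost: 8 + 4 + 7 + 10 + 2 + 2 + 2 = 35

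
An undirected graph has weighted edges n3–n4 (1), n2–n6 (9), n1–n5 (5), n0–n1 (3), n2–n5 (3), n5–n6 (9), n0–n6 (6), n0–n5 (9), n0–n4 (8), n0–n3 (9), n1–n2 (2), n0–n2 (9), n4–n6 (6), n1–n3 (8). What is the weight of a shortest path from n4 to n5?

A few of the n4→n5 routes:
n4 -> n3 -> n1 -> n5: 1 + 8 + 5 = 14
n4 -> n6 -> n5: 6 + 9 = 15
n4 -> n3 -> n1 -> n2 -> n5: 1 + 8 + 2 + 3 = 14
n4 -> n0 -> n1 -> n2 -> n5: 8 + 3 + 2 + 3 = 16
n4 -> n0 -> n1 -> n5: 8 + 3 + 5 = 16
Best route has total 14.

14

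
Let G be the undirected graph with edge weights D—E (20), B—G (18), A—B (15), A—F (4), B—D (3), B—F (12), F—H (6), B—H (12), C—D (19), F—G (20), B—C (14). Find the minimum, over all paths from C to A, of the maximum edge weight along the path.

14

Checking several routes:
C -> B -> H -> F -> A: max(14, 12, 6, 4) = 14
C -> B -> A: max(14, 15) = 15
C -> D -> B -> A: max(19, 3, 15) = 19
C -> B -> F -> A: max(14, 12, 4) = 14
C -> D -> B -> H -> F -> A: max(19, 3, 12, 6, 4) = 19
Smallest bottleneck: 14.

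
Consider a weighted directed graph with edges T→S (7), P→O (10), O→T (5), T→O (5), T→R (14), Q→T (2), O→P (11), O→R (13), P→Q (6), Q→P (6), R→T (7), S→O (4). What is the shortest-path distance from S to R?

17

Routes from S to R:
S -> O -> R: 4 + 13 = 17
S -> O -> T -> R: 4 + 5 + 14 = 23
S -> O -> P -> Q -> T -> R: 4 + 11 + 6 + 2 + 14 = 37
The minimum is 17.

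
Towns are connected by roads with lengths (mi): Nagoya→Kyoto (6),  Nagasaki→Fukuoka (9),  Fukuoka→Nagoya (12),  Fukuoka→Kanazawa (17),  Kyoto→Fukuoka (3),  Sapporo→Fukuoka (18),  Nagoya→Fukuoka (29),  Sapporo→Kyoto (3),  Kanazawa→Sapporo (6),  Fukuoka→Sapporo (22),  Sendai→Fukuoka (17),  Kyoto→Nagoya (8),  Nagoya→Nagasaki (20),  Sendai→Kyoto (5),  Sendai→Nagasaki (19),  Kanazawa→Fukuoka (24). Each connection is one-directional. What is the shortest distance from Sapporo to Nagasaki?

31

Candidate routes:
Sapporo - Kyoto - Nagoya - Nagasaki: 3 + 8 + 20 = 31
Sapporo - Kyoto - Fukuoka - Nagoya - Nagasaki: 3 + 3 + 12 + 20 = 38
Sapporo - Fukuoka - Nagoya - Nagasaki: 18 + 12 + 20 = 50
Best route has total 31 mi.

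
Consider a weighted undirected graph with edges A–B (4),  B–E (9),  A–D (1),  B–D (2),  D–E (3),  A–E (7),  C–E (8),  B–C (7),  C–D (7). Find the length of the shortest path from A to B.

3

Some routes from A to B:
A - E - D - B: 7 + 3 + 2 = 12
A - B: 4
A - D - B: 1 + 2 = 3
A - E - B: 7 + 9 = 16
A - D - E - B: 1 + 3 + 9 = 13
A - D - C - B: 1 + 7 + 7 = 15
Best route has total 3.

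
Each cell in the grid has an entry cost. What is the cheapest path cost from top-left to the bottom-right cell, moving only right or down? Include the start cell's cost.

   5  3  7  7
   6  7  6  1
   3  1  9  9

31

Best path: (0,0) -> (0,1) -> (0,2) -> (1,2) -> (1,3) -> (2,3)
Cost: 5 + 3 + 7 + 6 + 1 + 9 = 31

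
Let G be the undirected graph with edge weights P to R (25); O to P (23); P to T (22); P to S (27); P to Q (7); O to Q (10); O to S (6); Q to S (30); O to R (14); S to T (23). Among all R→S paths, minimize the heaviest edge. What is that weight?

14

A few of the R→S routes:
R-O-Q-P-T-S: max(14, 10, 7, 22, 23) = 23
R-O-S: max(14, 6) = 14
R-O-P-T-S: max(14, 23, 22, 23) = 23
R-P-Q-O-S: max(25, 7, 10, 6) = 25
The minimum achievable maximum is 14.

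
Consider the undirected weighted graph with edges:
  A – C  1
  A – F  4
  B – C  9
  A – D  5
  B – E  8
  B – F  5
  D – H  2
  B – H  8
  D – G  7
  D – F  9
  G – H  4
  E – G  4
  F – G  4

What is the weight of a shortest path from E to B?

8

Some routes from E to B:
E-G-H-B: 4 + 4 + 8 = 16
E-G-F-B: 4 + 4 + 5 = 13
E-B: 8
E-G-D-H-B: 4 + 7 + 2 + 8 = 21
The minimum is 8.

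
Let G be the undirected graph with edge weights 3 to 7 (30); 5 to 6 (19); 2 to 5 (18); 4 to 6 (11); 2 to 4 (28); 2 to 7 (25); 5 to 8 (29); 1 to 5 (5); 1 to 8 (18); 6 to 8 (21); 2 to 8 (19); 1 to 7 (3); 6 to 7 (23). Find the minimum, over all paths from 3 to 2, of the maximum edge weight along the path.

30

A few of the 3→2 routes:
3 -> 7 -> 1 -> 8 -> 6 -> 4 -> 2: max(30, 3, 18, 21, 11, 28) = 30
3 -> 7 -> 1 -> 8 -> 2: max(30, 3, 18, 19) = 30
3 -> 7 -> 1 -> 8 -> 5 -> 6 -> 4 -> 2: max(30, 3, 18, 29, 19, 11, 28) = 30
3 -> 7 -> 1 -> 8 -> 6 -> 5 -> 2: max(30, 3, 18, 21, 19, 18) = 30
Best route has worst link 30.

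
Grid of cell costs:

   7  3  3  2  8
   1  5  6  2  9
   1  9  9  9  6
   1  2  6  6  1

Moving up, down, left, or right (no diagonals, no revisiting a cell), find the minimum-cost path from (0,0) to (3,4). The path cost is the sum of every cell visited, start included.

25

Cheapest: [0,0]→[1,0]→[2,0]→[3,0]→[3,1]→[3,2]→[3,3]→[3,4]
  7 + 1 + 1 + 1 + 2 + 6 + 6 + 1 = 25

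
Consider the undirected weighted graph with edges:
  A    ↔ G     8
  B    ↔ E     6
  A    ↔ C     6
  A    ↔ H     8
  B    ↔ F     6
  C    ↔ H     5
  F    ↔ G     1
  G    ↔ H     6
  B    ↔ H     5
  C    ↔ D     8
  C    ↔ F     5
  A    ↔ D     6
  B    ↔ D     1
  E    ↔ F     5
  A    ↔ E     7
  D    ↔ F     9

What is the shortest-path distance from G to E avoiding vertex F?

15

Comparing a few candidate routes:
G - H - C - A - E: 6 + 5 + 6 + 7 = 24
G - H - A - E: 6 + 8 + 7 = 21
G - H - B - E: 6 + 5 + 6 = 17
G - A - E: 8 + 7 = 15
G - H - B - D - A - E: 6 + 5 + 1 + 6 + 7 = 25
G - A - D - B - E: 8 + 6 + 1 + 6 = 21
Best route has total 15.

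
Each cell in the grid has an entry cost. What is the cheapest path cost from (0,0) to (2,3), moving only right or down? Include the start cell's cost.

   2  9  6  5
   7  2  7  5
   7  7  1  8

27

Best path: (0,0)→(1,0)→(1,1)→(1,2)→(2,2)→(2,3)
Cost: 2 + 7 + 2 + 7 + 1 + 8 = 27
(Top row then right column would cost 35.)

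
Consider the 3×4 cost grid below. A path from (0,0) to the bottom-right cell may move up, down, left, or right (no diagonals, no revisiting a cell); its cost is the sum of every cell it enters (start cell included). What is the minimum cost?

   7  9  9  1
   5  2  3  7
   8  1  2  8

25

Take r0c0→r1c0→r1c1→r2c1→r2c2→r2c3 for a total of 7 + 5 + 2 + 1 + 2 + 8 = 25.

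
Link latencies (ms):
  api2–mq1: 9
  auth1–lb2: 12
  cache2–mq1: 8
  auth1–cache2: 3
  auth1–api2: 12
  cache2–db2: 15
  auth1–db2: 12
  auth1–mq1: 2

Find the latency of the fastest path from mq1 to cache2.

5

Routes from mq1 to cache2:
mq1 → api2 → auth1 → cache2: 9 + 12 + 3 = 24
mq1 → cache2: 8
mq1 → auth1 → db2 → cache2: 2 + 12 + 15 = 29
mq1 → auth1 → cache2: 2 + 3 = 5
mq1 → api2 → auth1 → db2 → cache2: 9 + 12 + 12 + 15 = 48
The minimum is 5 ms.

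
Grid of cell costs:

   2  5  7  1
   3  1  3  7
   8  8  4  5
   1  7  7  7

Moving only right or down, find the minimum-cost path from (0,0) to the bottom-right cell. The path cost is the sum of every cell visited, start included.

25

Best path: r0c0 -> r1c0 -> r1c1 -> r1c2 -> r2c2 -> r2c3 -> r3c3
Cost: 2 + 3 + 1 + 3 + 4 + 5 + 7 = 25
For comparison, the top-then-right route costs 34.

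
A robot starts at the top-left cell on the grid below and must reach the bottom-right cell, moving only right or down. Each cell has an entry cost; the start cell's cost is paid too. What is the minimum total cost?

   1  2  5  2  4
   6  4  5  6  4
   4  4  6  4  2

20

One optimal route is r0c0 r0c1 r0c2 r0c3 r0c4 r1c4 r2c4.
Its cost is 1 + 2 + 5 + 2 + 4 + 4 + 2 = 20.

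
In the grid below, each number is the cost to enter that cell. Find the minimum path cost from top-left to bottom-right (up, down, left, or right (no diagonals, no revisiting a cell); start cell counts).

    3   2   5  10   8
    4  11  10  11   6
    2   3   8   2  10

32

Take [0,0] [1,0] [2,0] [2,1] [2,2] [2,3] [2,4] for a total of 3 + 4 + 2 + 3 + 8 + 2 + 10 = 32.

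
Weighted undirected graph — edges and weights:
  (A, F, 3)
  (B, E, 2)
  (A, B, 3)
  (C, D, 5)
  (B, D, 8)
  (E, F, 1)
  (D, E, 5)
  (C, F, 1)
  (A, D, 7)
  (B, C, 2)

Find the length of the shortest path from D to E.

5

A few of the D→E routes:
D - C - B - E: 5 + 2 + 2 = 9
D - C - F - E: 5 + 1 + 1 = 7
D - E: 5
The minimum is 5.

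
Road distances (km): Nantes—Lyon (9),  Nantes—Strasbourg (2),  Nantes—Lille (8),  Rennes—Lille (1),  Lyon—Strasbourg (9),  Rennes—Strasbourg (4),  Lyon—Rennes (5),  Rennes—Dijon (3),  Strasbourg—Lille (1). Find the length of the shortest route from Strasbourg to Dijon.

Comparing a few candidate routes:
Strasbourg -> Lille -> Rennes -> Dijon: 1 + 1 + 3 = 5
Strasbourg -> Rennes -> Dijon: 4 + 3 = 7
Strasbourg -> Nantes -> Lyon -> Rennes -> Dijon: 2 + 9 + 5 + 3 = 19
Strasbourg -> Nantes -> Lille -> Rennes -> Dijon: 2 + 8 + 1 + 3 = 14
Strasbourg -> Lyon -> Rennes -> Dijon: 9 + 5 + 3 = 17
The minimum is 5 km.

5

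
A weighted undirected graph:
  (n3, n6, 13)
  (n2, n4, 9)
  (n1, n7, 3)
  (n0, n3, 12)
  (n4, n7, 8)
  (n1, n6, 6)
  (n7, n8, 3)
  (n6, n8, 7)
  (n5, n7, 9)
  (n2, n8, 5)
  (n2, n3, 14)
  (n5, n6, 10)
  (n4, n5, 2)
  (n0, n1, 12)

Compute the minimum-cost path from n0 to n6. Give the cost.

18

Comparing a few candidate routes:
n0→n1→n6: 12 + 6 = 18
n0→n3→n6: 12 + 13 = 25
n0→n1→n7→n8→n6: 12 + 3 + 3 + 7 = 25
n0→n1→n7→n5→n6: 12 + 3 + 9 + 10 = 34
Best route has total 18.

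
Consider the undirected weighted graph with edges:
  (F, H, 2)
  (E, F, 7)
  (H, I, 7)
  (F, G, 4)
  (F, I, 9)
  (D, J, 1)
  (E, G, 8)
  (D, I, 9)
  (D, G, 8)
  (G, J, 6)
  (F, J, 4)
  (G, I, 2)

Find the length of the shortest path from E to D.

12

Some routes from E to D:
E - F - J - D: 7 + 4 + 1 = 12
E - G - F - J - D: 8 + 4 + 4 + 1 = 17
E - F - G - J - D: 7 + 4 + 6 + 1 = 18
E - G - J - D: 8 + 6 + 1 = 15
E - G - D: 8 + 8 = 16
E - F - G - D: 7 + 4 + 8 = 19
Shortest: 12.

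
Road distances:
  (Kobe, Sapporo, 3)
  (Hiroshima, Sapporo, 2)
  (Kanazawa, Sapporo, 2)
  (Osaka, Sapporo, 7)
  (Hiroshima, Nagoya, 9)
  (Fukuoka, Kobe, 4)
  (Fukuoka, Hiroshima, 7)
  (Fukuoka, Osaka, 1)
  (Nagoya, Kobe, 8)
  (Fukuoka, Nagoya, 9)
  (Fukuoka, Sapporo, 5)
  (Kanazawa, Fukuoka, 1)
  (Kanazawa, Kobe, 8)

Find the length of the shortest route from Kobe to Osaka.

5

Comparing a few candidate routes:
Kobe-Sapporo-Kanazawa-Fukuoka-Osaka: 3 + 2 + 1 + 1 = 7
Kobe-Kanazawa-Fukuoka-Osaka: 8 + 1 + 1 = 10
Kobe-Sapporo-Osaka: 3 + 7 = 10
Kobe-Fukuoka-Osaka: 4 + 1 = 5
Kobe-Sapporo-Fukuoka-Osaka: 3 + 5 + 1 = 9
Kobe-Sapporo-Hiroshima-Fukuoka-Osaka: 3 + 2 + 7 + 1 = 13
Shortest: 5.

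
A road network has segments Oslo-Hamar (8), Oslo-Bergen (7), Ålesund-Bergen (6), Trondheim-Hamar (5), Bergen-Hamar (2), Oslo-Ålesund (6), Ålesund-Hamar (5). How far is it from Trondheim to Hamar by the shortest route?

Paths from Trondheim to Hamar:
Trondheim-Hamar: 5
The minimum is 5 mi.

5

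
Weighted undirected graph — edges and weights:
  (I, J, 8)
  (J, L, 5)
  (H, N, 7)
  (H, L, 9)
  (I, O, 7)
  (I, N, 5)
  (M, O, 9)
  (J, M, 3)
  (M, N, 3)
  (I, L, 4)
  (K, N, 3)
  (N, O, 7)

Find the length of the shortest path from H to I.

12

Some routes from H to I:
H - N - M - J - L - I: 7 + 3 + 3 + 5 + 4 = 22
H - N - I: 7 + 5 = 12
H - L - I: 9 + 4 = 13
H - N - O - I: 7 + 7 + 7 = 21
H - N - M - J - I: 7 + 3 + 3 + 8 = 21
The minimum is 12.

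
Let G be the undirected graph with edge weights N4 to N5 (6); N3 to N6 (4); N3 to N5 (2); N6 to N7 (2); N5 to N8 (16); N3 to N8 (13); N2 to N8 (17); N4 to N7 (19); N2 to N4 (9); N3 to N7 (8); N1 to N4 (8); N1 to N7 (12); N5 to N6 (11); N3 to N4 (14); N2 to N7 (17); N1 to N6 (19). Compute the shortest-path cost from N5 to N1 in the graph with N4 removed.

Some routes from N5 to N1 avoiding N4:
N5-N6-N1: 11 + 19 = 30
N5-N6-N7-N1: 11 + 2 + 12 = 25
N5-N3-N6-N7-N1: 2 + 4 + 2 + 12 = 20
N5-N3-N6-N1: 2 + 4 + 19 = 25
N5-N3-N7-N1: 2 + 8 + 12 = 22
N5-N3-N7-N6-N1: 2 + 8 + 2 + 19 = 31
Shortest: 20.

20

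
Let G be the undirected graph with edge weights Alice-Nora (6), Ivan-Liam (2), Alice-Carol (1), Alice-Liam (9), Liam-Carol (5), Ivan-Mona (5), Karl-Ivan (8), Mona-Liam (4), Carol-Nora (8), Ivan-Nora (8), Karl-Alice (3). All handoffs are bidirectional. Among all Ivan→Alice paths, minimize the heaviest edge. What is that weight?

Comparing a few candidate routes:
Ivan -> Mona -> Liam -> Carol -> Nora -> Alice: max(5, 4, 5, 8, 6) = 8
Ivan -> Liam -> Carol -> Nora -> Alice: max(2, 5, 8, 6) = 8
Ivan -> Nora -> Carol -> Alice: max(8, 8, 1) = 8
Ivan -> Nora -> Alice: max(8, 6) = 8
Ivan -> Liam -> Carol -> Alice: max(2, 5, 1) = 5
Ivan -> Mona -> Liam -> Carol -> Alice: max(5, 4, 5, 1) = 5
Best route has worst link 5.

5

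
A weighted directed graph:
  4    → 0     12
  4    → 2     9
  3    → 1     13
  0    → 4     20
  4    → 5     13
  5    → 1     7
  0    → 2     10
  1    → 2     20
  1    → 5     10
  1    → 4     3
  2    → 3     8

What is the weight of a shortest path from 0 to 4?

Routes from 0 to 4:
0 -> 4: 20
0 -> 2 -> 3 -> 1 -> 4: 10 + 8 + 13 + 3 = 34
Shortest: 20.

20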